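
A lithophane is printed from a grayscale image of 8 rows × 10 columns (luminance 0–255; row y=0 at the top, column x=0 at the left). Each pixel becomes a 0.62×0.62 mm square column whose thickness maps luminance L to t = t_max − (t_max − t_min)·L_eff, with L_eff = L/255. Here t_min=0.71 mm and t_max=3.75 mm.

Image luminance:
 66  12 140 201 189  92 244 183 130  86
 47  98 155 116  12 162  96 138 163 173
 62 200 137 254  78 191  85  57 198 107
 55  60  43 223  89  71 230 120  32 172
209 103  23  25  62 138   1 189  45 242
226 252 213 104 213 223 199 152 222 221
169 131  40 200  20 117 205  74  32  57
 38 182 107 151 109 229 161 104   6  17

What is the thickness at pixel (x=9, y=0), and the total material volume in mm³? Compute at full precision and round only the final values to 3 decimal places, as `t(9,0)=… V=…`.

span = t_max - t_min = 3.75 - 0.71 = 3.040
L(9,0) = 86, L_eff = 86/255 = 0.337255
t(9,0) = 3.75 - 3.040·0.337255 = 2.725
Σt over all 8·10 pixels = 1138972/6375 ≈ 178.6622745
V = pitch²·Σt = 0.62²·1138972/6375 = 68.678

t(9,0)=2.725 V=68.678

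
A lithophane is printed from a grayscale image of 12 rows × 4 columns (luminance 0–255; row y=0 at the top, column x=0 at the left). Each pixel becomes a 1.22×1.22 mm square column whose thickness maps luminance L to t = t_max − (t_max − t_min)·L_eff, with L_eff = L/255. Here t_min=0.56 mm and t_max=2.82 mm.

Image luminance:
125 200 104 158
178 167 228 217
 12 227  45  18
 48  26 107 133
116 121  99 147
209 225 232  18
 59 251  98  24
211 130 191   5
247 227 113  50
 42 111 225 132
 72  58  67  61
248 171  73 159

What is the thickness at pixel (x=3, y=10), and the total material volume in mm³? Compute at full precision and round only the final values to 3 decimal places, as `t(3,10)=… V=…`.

t(3,10)=2.279 V=119.882

span = t_max - t_min = 2.82 - 0.56 = 2.260
L(3,10) = 61, L_eff = 61/255 = 0.239216
t(3,10) = 2.82 - 2.260·0.239216 = 2.279
Σt over all 12·4 pixels = 205387/2550 ≈ 80.5439216
V = pitch²·Σt = 1.22²·205387/2550 = 119.882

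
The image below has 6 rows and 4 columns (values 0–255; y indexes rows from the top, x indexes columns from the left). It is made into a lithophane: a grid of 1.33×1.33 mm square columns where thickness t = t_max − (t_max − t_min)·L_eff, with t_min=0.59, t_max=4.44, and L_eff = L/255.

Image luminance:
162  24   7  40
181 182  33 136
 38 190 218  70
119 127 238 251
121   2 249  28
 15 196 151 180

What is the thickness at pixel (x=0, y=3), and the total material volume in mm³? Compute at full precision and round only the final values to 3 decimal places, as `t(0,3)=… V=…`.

t(0,3)=2.643 V=109.495

span = t_max - t_min = 4.44 - 0.59 = 3.850
L(0,3) = 119, L_eff = 119/255 = 0.466667
t(0,3) = 4.44 - 3.850·0.466667 = 2.643
Σt over all 6·4 pixels = 61.9
V = pitch²·Σt = 1.33²·61.9 = 109.495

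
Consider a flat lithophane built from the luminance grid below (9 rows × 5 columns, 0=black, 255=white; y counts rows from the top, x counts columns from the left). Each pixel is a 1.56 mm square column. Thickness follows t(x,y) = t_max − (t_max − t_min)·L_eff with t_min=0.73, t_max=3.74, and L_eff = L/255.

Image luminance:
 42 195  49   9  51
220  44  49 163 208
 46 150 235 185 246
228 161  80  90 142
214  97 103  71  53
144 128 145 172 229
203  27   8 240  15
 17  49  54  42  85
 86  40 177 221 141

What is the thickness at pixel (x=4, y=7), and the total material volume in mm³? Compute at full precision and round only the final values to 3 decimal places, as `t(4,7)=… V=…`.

t(4,7)=2.737 V=255.776

span = t_max - t_min = 3.74 - 0.73 = 3.010
L(4,7) = 85, L_eff = 85/255 = 0.333333
t(4,7) = 3.74 - 3.010·0.333333 = 2.737
Σt over all 9·5 pixels = 670024/6375 ≈ 105.1018039
V = pitch²·Σt = 1.56²·670024/6375 = 255.776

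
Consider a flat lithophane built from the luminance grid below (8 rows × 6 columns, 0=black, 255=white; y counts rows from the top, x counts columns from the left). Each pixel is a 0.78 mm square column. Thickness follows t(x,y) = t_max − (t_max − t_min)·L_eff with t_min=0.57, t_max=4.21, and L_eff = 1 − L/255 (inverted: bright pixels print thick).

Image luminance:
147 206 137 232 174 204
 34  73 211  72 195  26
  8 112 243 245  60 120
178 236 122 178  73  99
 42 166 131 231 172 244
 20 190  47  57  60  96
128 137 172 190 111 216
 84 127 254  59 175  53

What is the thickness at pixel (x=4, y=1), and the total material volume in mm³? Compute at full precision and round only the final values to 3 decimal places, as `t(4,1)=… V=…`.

span = t_max - t_min = 4.21 - 0.57 = 3.640
L(4,1) = 195, L_eff = 1 - 195/255 = 0.235294 (inverted)
t(4,1) = 4.21 - 3.640·0.235294 = 3.354
Σt over all 8·6 pixels = 770197/6375 ≈ 120.8152157
V = pitch²·Σt = 0.78²·770197/6375 = 73.504

t(4,1)=3.354 V=73.504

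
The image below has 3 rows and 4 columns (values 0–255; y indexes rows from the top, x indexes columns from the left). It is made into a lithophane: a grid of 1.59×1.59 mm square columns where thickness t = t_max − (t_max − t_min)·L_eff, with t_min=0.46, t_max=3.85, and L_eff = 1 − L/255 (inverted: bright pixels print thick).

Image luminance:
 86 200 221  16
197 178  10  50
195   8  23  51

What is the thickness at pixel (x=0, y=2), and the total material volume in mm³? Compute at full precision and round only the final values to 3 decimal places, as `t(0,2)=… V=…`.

t(0,2)=3.052 V=55.462

span = t_max - t_min = 3.85 - 0.46 = 3.390
L(0,2) = 195, L_eff = 1 - 195/255 = 0.235294 (inverted)
t(0,2) = 3.85 - 3.390·0.235294 = 3.052
Σt over all 3·4 pixels = 7459/340 ≈ 21.9382353
V = pitch²·Σt = 1.59²·7459/340 = 55.462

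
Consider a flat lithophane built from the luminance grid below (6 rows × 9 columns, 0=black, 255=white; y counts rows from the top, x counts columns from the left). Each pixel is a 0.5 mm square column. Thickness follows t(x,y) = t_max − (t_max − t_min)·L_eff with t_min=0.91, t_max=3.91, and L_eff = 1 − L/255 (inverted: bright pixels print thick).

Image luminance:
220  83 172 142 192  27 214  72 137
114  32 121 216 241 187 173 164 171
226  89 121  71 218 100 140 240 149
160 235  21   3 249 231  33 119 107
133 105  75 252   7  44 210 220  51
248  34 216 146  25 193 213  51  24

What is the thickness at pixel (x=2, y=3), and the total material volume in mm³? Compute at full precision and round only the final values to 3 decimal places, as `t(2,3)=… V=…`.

span = t_max - t_min = 3.91 - 0.91 = 3.000
L(2,3) = 21, L_eff = 1 - 21/255 = 0.917647 (inverted)
t(2,3) = 3.91 - 3.000·0.917647 = 1.157
Σt over all 6·9 pixels = 116139/850 ≈ 136.6341176
V = pitch²·Σt = 0.5²·116139/850 = 34.159

t(2,3)=1.157 V=34.159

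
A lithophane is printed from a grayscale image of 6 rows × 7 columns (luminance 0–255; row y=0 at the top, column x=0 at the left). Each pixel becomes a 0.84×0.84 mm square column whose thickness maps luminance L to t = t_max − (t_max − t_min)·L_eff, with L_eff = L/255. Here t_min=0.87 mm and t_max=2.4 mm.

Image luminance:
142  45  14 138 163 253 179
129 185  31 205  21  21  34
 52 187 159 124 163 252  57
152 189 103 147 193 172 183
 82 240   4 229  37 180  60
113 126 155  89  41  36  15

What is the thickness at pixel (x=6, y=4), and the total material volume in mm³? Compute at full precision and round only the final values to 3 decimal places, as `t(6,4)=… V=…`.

t(6,4)=2.040 V=49.533

span = t_max - t_min = 2.4 - 0.87 = 1.530
L(6,4) = 60, L_eff = 60/255 = 0.235294
t(6,4) = 2.4 - 1.530·0.235294 = 2.040
Σt over all 6·7 pixels = 70.2
V = pitch²·Σt = 0.84²·70.2 = 49.533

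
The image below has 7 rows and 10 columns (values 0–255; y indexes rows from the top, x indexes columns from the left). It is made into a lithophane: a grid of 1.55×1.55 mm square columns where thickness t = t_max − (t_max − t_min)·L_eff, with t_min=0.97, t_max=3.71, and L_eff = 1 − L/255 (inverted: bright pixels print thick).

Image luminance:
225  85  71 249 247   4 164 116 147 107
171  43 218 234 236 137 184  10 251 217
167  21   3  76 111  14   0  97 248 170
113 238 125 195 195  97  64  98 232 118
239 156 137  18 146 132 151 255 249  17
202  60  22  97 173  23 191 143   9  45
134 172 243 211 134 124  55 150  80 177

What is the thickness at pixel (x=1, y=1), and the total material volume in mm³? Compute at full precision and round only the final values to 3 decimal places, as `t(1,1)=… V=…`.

span = t_max - t_min = 3.71 - 0.97 = 2.740
L(1,1) = 43, L_eff = 1 - 43/255 = 0.831373 (inverted)
t(1,1) = 3.71 - 2.740·0.831373 = 1.432
Σt over all 7·10 pixels = 1079708/6375 ≈ 169.3659608
V = pitch²·Σt = 1.55²·1079708/6375 = 406.902

t(1,1)=1.432 V=406.902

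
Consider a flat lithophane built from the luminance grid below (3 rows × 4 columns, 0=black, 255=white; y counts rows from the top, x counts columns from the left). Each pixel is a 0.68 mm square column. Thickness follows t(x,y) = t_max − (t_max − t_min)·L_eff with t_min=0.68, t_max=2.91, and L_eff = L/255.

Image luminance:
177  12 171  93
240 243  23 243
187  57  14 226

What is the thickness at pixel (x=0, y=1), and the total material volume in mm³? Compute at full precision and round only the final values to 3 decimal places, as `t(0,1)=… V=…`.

t(0,1)=0.811 V=9.329

span = t_max - t_min = 2.91 - 0.68 = 2.230
L(0,1) = 240, L_eff = 240/255 = 0.941176
t(0,1) = 2.91 - 2.230·0.941176 = 0.811
Σt over all 3·4 pixels = 85747/4250 ≈ 20.1757647
V = pitch²·Σt = 0.68²·85747/4250 = 9.329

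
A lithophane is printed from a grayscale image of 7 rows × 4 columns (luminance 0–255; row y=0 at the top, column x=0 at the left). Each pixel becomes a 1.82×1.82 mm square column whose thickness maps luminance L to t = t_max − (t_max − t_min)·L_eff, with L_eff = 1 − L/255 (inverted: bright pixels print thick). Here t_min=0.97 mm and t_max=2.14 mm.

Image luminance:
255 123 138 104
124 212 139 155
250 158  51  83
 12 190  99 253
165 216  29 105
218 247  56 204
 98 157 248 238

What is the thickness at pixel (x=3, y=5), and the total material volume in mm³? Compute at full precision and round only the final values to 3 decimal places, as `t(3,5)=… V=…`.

t(3,5)=1.906 V=155.727

span = t_max - t_min = 2.14 - 0.97 = 1.170
L(3,5) = 204, L_eff = 1 - 204/255 = 0.200000 (inverted)
t(3,5) = 2.14 - 1.170·0.200000 = 1.906
Σt over all 7·4 pixels = 399613/8500 ≈ 47.0132941
V = pitch²·Σt = 1.82²·399613/8500 = 155.727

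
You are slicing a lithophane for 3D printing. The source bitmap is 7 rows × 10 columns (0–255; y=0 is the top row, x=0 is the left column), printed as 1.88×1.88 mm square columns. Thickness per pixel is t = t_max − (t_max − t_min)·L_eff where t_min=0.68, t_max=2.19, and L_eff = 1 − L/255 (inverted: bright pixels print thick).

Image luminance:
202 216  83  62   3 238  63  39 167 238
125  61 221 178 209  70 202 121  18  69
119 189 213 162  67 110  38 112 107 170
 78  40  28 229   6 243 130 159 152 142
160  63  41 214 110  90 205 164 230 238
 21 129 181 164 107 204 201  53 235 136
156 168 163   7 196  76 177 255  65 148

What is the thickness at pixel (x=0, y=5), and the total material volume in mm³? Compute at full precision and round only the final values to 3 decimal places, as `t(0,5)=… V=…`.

span = t_max - t_min = 2.19 - 0.68 = 1.510
L(0,5) = 21, L_eff = 1 - 21/255 = 0.917647 (inverted)
t(0,5) = 2.19 - 1.510·0.917647 = 0.804
Σt over all 7·10 pixels = 659659/6375 ≈ 103.4759216
V = pitch²·Σt = 1.88²·659659/6375 = 365.725

t(0,5)=0.804 V=365.725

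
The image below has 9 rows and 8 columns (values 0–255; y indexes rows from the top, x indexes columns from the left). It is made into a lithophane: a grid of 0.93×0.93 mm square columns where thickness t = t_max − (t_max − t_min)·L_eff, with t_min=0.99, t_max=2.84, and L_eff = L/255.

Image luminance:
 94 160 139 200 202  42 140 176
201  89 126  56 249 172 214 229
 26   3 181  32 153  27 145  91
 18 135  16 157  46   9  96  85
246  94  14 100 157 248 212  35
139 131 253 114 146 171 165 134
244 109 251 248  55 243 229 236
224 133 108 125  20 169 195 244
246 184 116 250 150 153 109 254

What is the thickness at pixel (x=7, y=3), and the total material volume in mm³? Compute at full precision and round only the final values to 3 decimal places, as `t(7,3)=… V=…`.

span = t_max - t_min = 2.84 - 0.99 = 1.850
L(7,3) = 85, L_eff = 85/255 = 0.333333
t(7,3) = 2.84 - 1.850·0.333333 = 2.223
Σt over all 9·8 pixels = 659417/5100 ≈ 129.2974510
V = pitch²·Σt = 0.93²·659417/5100 = 111.829

t(7,3)=2.223 V=111.829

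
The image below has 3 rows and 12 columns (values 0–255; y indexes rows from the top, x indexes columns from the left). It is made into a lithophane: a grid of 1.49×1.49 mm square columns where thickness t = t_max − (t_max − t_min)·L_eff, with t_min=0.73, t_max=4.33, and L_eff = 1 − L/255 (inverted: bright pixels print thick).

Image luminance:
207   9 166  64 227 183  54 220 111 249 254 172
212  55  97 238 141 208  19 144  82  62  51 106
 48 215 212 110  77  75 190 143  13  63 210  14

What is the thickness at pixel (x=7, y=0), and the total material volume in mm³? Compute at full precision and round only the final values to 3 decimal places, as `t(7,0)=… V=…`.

span = t_max - t_min = 4.33 - 0.73 = 3.600
L(7,0) = 220, L_eff = 1 - 220/255 = 0.137255 (inverted)
t(7,0) = 4.33 - 3.600·0.137255 = 3.836
Σt over all 3·12 pixels = 1575/17 ≈ 92.6470588
V = pitch²·Σt = 1.49²·1575/17 = 205.686

t(7,0)=3.836 V=205.686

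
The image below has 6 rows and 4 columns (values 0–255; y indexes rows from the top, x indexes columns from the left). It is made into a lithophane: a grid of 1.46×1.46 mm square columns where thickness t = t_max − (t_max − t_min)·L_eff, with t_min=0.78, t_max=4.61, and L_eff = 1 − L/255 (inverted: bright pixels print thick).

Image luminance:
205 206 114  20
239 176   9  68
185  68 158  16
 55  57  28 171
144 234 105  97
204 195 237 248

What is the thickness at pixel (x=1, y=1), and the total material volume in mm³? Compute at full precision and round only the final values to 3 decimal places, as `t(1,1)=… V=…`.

t(1,1)=3.423 V=143.603

span = t_max - t_min = 4.61 - 0.78 = 3.830
L(1,1) = 176, L_eff = 1 - 176/255 = 0.309804 (inverted)
t(1,1) = 4.61 - 3.830·0.309804 = 3.423
Σt over all 6·4 pixels = 1717897/25500 ≈ 67.3685098
V = pitch²·Σt = 1.46²·1717897/25500 = 143.603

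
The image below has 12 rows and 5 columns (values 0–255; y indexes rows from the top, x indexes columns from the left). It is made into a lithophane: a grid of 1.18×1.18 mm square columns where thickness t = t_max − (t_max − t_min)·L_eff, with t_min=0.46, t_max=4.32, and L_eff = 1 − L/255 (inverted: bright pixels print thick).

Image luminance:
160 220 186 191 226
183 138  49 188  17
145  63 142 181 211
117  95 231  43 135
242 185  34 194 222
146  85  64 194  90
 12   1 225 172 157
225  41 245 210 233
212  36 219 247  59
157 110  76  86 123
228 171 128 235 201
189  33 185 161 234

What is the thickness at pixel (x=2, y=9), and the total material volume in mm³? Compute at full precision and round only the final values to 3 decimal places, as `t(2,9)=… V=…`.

span = t_max - t_min = 4.32 - 0.46 = 3.860
L(2,9) = 76, L_eff = 1 - 76/255 = 0.701961 (inverted)
t(2,9) = 4.32 - 3.860·0.701961 = 1.610
Σt over all 12·5 pixels = 347764/2125 ≈ 163.6536471
V = pitch²·Σt = 1.18²·347764/2125 = 227.871

t(2,9)=1.610 V=227.871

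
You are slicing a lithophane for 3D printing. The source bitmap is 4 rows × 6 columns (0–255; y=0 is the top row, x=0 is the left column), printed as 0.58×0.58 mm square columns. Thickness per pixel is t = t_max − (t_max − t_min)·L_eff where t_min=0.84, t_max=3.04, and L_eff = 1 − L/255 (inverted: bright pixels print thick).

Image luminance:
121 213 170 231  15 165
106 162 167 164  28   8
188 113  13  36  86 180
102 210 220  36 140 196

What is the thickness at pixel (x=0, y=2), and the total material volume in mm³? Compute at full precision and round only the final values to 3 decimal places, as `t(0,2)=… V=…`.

t(0,2)=2.462 V=15.692

span = t_max - t_min = 3.04 - 0.84 = 2.200
L(0,2) = 188, L_eff = 1 - 188/255 = 0.262745 (inverted)
t(0,2) = 3.04 - 2.200·0.262745 = 2.462
Σt over all 4·6 pixels = 59474/1275 ≈ 46.6462745
V = pitch²·Σt = 0.58²·59474/1275 = 15.692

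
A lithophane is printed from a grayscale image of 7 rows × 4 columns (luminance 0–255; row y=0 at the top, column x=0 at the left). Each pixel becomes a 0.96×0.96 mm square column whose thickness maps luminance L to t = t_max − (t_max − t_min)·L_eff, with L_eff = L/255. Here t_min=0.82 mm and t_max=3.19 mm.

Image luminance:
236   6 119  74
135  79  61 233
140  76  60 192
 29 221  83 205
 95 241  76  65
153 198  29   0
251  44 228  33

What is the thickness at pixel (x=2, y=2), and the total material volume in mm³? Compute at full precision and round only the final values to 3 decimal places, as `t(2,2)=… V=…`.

t(2,2)=2.632 V=53.520

span = t_max - t_min = 3.19 - 0.82 = 2.370
L(2,2) = 60, L_eff = 60/255 = 0.235294
t(2,2) = 3.19 - 2.370·0.235294 = 2.632
Σt over all 7·4 pixels = 246811/4250 ≈ 58.0731765
V = pitch²·Σt = 0.96²·246811/4250 = 53.520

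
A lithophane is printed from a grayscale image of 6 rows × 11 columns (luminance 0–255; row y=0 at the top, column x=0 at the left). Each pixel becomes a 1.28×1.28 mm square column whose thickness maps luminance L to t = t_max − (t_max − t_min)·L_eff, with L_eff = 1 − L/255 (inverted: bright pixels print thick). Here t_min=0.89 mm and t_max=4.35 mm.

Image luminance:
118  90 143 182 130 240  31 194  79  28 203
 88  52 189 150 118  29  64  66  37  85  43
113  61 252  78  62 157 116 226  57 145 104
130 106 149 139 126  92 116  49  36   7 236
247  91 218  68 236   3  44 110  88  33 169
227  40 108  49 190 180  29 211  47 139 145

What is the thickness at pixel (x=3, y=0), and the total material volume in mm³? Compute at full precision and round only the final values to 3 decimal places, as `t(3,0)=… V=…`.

span = t_max - t_min = 4.35 - 0.89 = 3.460
L(3,0) = 182, L_eff = 1 - 182/255 = 0.286275 (inverted)
t(3,0) = 4.35 - 3.460·0.286275 = 3.359
Σt over all 6·11 pixels = 2061659/12750 ≈ 161.6987451
V = pitch²·Σt = 1.28²·2061659/12750 = 264.927

t(3,0)=3.359 V=264.927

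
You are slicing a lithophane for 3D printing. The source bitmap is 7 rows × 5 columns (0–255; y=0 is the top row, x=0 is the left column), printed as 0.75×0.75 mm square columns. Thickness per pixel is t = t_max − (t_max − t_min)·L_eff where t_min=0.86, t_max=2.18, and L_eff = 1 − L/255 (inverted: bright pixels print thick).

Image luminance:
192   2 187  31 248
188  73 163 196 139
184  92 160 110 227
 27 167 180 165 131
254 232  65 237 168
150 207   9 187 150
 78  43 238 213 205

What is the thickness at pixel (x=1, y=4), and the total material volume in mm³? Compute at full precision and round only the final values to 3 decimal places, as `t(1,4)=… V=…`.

span = t_max - t_min = 2.18 - 0.86 = 1.320
L(1,4) = 232, L_eff = 1 - 232/255 = 0.090196 (inverted)
t(1,4) = 2.18 - 1.320·0.090196 = 2.061
Σt over all 7·5 pixels = 244481/4250 ≈ 57.5249412
V = pitch²·Σt = 0.75²·244481/4250 = 32.358

t(1,4)=2.061 V=32.358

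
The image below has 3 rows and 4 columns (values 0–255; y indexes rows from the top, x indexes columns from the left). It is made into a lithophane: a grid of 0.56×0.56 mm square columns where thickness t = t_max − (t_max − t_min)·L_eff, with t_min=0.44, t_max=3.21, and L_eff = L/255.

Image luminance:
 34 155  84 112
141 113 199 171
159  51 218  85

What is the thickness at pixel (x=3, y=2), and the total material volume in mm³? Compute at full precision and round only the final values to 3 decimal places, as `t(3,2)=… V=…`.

t(3,2)=2.287 V=6.895

span = t_max - t_min = 3.21 - 0.44 = 2.770
L(3,2) = 85, L_eff = 85/255 = 0.333333
t(3,2) = 3.21 - 2.770·0.333333 = 2.287
Σt over all 3·4 pixels = 280333/12750 ≈ 21.9869020
V = pitch²·Σt = 0.56²·280333/12750 = 6.895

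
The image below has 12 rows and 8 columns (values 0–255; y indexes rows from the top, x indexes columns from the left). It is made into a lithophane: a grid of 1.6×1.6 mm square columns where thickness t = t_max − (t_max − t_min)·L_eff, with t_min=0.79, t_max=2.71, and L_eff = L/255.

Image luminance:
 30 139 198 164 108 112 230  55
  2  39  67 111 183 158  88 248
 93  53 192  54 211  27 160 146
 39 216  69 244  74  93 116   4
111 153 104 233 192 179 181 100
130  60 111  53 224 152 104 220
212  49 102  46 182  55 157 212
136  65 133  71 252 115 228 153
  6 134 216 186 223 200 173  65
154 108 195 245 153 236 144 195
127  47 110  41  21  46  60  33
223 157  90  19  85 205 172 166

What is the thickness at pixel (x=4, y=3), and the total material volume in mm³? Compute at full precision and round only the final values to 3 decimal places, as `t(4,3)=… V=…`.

span = t_max - t_min = 2.71 - 0.79 = 1.920
L(4,3) = 74, L_eff = 74/255 = 0.290196
t(4,3) = 2.71 - 1.920·0.290196 = 2.153
Σt over all 12·8 pixels = 353912/2125 ≈ 166.5468235
V = pitch²·Σt = 1.6²·353912/2125 = 426.360

t(4,3)=2.153 V=426.360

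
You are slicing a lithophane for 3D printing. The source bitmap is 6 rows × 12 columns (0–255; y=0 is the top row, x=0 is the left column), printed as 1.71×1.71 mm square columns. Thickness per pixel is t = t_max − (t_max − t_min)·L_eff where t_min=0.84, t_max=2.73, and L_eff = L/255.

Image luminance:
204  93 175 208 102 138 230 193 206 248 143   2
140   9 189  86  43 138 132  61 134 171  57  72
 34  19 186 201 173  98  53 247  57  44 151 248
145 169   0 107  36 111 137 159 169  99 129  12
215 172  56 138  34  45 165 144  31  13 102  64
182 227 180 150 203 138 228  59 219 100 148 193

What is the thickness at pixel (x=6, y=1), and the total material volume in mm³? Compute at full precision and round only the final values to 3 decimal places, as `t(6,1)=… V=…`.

t(6,1)=1.752 V=376.152

span = t_max - t_min = 2.73 - 0.84 = 1.890
L(6,1) = 132, L_eff = 132/255 = 0.517647
t(6,1) = 2.73 - 1.890·0.517647 = 1.752
Σt over all 6·12 pixels = 273357/2125 ≈ 128.6385882
V = pitch²·Σt = 1.71²·273357/2125 = 376.152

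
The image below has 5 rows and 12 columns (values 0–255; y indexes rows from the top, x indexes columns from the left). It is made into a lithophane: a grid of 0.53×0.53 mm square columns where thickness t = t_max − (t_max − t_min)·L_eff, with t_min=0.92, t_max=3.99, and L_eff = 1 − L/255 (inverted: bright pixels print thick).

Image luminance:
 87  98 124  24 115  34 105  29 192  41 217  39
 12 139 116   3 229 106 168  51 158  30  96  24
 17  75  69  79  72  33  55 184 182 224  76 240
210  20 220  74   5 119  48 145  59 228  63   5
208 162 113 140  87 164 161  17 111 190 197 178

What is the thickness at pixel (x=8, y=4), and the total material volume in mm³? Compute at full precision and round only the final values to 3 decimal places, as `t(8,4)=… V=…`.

t(8,4)=2.256 V=37.376

span = t_max - t_min = 3.99 - 0.92 = 3.070
L(8,4) = 111, L_eff = 1 - 111/255 = 0.564706 (inverted)
t(8,4) = 3.99 - 3.070·0.564706 = 2.256
Σt over all 5·12 pixels = 3392969/25500 ≈ 133.0576078
V = pitch²·Σt = 0.53²·3392969/25500 = 37.376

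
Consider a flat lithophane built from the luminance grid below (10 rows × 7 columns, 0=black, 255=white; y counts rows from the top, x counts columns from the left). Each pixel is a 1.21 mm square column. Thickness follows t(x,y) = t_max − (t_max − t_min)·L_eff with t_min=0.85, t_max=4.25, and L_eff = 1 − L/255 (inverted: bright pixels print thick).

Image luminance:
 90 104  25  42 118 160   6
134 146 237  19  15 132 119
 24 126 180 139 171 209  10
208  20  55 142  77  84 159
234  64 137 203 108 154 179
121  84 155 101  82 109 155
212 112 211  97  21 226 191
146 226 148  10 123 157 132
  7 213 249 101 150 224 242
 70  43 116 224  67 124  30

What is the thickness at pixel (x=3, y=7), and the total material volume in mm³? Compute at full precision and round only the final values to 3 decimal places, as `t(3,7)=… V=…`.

span = t_max - t_min = 4.25 - 0.85 = 3.400
L(3,7) = 10, L_eff = 1 - 10/255 = 0.960784 (inverted)
t(3,7) = 4.25 - 3.400·0.960784 = 0.983
Σt over all 10·7 pixels = 175.62
V = pitch²·Σt = 1.21²·175.62 = 257.125

t(3,7)=0.983 V=257.125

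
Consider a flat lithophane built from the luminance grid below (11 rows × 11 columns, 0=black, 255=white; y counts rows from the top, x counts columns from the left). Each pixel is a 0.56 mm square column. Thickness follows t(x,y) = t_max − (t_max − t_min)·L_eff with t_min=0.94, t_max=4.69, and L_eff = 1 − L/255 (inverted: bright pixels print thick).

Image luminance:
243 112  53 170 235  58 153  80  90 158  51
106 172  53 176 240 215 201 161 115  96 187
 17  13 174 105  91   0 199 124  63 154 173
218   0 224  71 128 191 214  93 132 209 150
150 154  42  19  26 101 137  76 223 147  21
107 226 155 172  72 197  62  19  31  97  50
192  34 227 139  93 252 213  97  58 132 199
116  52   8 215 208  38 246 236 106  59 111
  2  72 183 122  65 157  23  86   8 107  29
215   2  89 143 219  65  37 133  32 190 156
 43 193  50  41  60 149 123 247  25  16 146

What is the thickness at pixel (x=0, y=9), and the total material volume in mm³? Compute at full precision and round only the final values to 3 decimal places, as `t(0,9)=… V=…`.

span = t_max - t_min = 4.69 - 0.94 = 3.750
L(0,9) = 215, L_eff = 1 - 215/255 = 0.156863 (inverted)
t(0,9) = 4.69 - 3.750·0.156863 = 4.102
Σt over all 11·11 pixels = 553633/1700 ≈ 325.6664706
V = pitch²·Σt = 0.56²·553633/1700 = 102.129

t(0,9)=4.102 V=102.129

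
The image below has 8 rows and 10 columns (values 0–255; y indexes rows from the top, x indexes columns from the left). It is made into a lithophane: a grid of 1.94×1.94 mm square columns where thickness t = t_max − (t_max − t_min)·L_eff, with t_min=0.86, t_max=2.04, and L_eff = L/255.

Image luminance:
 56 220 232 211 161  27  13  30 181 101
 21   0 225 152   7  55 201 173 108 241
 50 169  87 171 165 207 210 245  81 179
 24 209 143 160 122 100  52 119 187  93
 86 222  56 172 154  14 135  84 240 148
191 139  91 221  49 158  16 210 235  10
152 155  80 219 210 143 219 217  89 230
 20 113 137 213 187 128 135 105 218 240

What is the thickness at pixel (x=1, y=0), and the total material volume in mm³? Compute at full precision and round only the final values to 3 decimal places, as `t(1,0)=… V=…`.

span = t_max - t_min = 2.04 - 0.86 = 1.180
L(1,0) = 220, L_eff = 220/255 = 0.862745
t(1,0) = 2.04 - 1.180·0.862745 = 1.022
Σt over all 8·10 pixels = 1430089/12750 ≈ 112.1638431
V = pitch²·Σt = 1.94²·1430089/12750 = 422.140

t(1,0)=1.022 V=422.140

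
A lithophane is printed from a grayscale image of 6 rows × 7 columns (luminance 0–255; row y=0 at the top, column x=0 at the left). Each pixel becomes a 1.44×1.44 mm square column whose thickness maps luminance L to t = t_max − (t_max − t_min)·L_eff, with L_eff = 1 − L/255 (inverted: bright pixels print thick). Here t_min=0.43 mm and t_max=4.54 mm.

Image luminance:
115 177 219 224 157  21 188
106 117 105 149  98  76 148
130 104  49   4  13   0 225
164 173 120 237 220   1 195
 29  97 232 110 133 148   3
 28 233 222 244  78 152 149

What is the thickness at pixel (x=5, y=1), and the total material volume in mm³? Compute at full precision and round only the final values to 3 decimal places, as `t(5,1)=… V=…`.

span = t_max - t_min = 4.54 - 0.43 = 4.110
L(5,1) = 76, L_eff = 1 - 76/255 = 0.701961 (inverted)
t(5,1) = 4.54 - 4.110·0.701961 = 1.655
Σt over all 6·7 pixels = 892351/8500 ≈ 104.9824706
V = pitch²·Σt = 1.44²·892351/8500 = 217.692

t(5,1)=1.655 V=217.692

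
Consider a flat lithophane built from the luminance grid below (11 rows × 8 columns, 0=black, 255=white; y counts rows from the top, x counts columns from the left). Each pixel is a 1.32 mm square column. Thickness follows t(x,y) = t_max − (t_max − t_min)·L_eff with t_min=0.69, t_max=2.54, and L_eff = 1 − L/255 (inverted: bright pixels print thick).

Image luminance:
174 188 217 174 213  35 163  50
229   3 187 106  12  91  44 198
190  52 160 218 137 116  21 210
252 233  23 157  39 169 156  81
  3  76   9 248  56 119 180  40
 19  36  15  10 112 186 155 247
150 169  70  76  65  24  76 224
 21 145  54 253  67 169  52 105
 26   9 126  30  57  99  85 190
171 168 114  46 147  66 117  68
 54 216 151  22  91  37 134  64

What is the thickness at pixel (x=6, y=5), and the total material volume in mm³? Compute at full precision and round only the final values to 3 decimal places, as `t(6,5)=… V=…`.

t(6,5)=1.815 V=229.895

span = t_max - t_min = 2.54 - 0.69 = 1.850
L(6,5) = 155, L_eff = 1 - 155/255 = 0.392157 (inverted)
t(6,5) = 2.54 - 1.850·0.392157 = 1.815
Σt over all 11·8 pixels = 672901/5100 ≈ 131.9413725
V = pitch²·Σt = 1.32²·672901/5100 = 229.895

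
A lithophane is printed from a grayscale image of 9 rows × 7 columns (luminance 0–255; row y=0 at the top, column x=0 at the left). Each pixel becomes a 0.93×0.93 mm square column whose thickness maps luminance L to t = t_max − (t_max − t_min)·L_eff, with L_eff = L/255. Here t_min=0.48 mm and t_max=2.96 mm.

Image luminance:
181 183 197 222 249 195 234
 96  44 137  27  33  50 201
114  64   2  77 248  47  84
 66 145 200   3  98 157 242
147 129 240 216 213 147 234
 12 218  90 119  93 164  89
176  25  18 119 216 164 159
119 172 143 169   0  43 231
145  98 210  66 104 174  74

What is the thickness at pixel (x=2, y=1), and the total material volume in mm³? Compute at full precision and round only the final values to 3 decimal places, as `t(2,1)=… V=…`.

span = t_max - t_min = 2.96 - 0.48 = 2.480
L(2,1) = 137, L_eff = 137/255 = 0.537255
t(2,1) = 2.96 - 2.480·0.537255 = 1.628
Σt over all 9·7 pixels = 672226/6375 ≈ 105.4472157
V = pitch²·Σt = 0.93²·672226/6375 = 91.201

t(2,1)=1.628 V=91.201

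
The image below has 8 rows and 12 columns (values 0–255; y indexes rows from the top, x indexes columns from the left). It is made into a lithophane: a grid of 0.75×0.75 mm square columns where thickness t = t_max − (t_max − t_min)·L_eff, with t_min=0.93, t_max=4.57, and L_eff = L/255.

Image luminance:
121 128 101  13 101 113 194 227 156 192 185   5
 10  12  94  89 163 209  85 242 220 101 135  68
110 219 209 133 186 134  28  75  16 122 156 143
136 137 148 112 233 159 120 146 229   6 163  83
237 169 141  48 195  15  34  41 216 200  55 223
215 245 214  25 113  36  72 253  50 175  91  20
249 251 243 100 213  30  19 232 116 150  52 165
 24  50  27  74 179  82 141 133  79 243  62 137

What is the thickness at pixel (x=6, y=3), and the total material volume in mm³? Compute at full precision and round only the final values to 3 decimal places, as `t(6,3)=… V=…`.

t(6,3)=2.857 V=148.010

span = t_max - t_min = 4.57 - 0.93 = 3.640
L(6,3) = 120, L_eff = 120/255 = 0.470588
t(6,3) = 4.57 - 3.640·0.470588 = 2.857
Σt over all 8·12 pixels = 1677449/6375 ≈ 263.1292549
V = pitch²·Σt = 0.75²·1677449/6375 = 148.010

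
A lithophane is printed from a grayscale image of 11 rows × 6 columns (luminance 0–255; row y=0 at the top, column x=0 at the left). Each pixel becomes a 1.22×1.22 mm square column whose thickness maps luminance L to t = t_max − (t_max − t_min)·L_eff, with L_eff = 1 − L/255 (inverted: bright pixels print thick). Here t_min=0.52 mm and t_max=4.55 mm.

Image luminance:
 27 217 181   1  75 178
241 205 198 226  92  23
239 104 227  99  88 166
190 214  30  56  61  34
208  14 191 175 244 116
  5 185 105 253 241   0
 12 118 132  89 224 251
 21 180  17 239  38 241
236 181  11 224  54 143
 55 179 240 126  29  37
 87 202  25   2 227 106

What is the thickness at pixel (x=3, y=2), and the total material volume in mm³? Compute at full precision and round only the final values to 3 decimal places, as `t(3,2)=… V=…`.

t(3,2)=2.085 V=254.199

span = t_max - t_min = 4.55 - 0.52 = 4.030
L(3,2) = 99, L_eff = 1 - 99/255 = 0.611765 (inverted)
t(3,2) = 4.55 - 4.030·0.611765 = 2.085
Σt over all 11·6 pixels = 871013/5100 ≈ 170.7868627
V = pitch²·Σt = 1.22²·871013/5100 = 254.199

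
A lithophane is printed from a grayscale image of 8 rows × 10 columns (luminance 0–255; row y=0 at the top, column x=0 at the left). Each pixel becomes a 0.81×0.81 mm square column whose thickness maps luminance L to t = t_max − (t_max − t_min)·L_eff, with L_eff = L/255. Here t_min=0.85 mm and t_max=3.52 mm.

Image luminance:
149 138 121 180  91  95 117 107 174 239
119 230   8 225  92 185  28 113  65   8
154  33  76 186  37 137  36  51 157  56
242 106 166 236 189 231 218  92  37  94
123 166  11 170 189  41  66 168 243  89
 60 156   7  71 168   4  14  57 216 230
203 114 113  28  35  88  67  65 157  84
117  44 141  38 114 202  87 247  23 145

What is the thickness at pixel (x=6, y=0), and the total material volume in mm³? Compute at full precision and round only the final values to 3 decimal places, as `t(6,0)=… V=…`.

span = t_max - t_min = 3.52 - 0.85 = 2.670
L(6,0) = 117, L_eff = 117/255 = 0.458824
t(6,0) = 3.52 - 2.670·0.458824 = 2.295
Σt over all 8·10 pixels = 1558869/8500 ≈ 183.3963529
V = pitch²·Σt = 0.81²·1558869/8500 = 120.326

t(6,0)=2.295 V=120.326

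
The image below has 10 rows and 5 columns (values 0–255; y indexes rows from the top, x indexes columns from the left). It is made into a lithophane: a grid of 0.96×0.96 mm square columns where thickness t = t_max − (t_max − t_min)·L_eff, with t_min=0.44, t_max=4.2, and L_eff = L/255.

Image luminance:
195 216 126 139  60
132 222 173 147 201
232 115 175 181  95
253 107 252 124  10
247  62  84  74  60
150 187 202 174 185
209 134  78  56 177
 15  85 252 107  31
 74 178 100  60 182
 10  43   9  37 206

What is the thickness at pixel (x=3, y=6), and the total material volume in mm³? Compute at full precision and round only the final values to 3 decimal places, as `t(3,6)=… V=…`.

t(3,6)=3.374 V=103.536

span = t_max - t_min = 4.2 - 0.44 = 3.760
L(3,6) = 56, L_eff = 56/255 = 0.219608
t(3,6) = 4.2 - 3.760·0.219608 = 3.374
Σt over all 10·5 pixels = 716188/6375 ≈ 112.3432157
V = pitch²·Σt = 0.96²·716188/6375 = 103.536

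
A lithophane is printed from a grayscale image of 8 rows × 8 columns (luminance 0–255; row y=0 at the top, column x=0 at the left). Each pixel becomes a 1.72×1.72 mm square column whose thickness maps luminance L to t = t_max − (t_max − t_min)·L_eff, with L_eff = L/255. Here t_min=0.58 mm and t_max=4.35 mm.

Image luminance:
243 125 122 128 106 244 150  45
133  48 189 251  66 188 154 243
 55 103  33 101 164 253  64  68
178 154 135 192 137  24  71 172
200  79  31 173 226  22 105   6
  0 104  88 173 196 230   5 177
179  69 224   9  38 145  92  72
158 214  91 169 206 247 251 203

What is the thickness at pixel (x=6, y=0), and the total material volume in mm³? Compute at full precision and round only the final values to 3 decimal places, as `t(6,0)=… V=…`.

span = t_max - t_min = 4.35 - 0.58 = 3.770
L(6,0) = 150, L_eff = 150/255 = 0.588235
t(6,0) = 4.35 - 3.770·0.588235 = 2.132
Σt over all 8·8 pixels = 3886783/25500 ≈ 152.4228627
V = pitch²·Σt = 1.72²·3886783/25500 = 450.928

t(6,0)=2.132 V=450.928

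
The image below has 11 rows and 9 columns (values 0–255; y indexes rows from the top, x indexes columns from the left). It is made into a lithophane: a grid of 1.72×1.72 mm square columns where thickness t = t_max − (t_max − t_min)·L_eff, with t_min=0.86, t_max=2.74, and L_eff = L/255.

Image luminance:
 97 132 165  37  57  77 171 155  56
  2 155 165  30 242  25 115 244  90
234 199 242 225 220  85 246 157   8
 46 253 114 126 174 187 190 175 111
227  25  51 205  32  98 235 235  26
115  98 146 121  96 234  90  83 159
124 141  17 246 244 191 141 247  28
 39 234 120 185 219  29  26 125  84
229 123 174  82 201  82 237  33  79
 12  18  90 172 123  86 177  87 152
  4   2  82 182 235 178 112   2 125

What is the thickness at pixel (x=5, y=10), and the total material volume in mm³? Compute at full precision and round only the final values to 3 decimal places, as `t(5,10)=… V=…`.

t(5,10)=1.428 V=523.272

span = t_max - t_min = 2.74 - 0.86 = 1.880
L(5,10) = 178, L_eff = 178/255 = 0.698039
t(5,10) = 2.74 - 1.880·0.698039 = 1.428
Σt over all 11·9 pixels = 2255177/12750 ≈ 176.8766275
V = pitch²·Σt = 1.72²·2255177/12750 = 523.272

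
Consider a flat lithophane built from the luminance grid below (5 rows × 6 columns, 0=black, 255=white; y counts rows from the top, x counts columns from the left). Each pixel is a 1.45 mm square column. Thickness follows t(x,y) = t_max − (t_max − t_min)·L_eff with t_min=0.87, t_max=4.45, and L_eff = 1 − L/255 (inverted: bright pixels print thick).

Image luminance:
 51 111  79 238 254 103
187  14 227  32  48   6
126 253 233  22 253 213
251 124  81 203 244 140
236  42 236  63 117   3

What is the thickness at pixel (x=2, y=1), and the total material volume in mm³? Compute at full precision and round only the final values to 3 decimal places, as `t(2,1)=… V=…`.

t(2,1)=4.057 V=178.553

span = t_max - t_min = 4.45 - 0.87 = 3.580
L(2,1) = 227, L_eff = 1 - 227/255 = 0.109804 (inverted)
t(2,1) = 4.45 - 3.580·0.109804 = 4.057
Σt over all 5·6 pixels = 216557/2550 ≈ 84.9243137
V = pitch²·Σt = 1.45²·216557/2550 = 178.553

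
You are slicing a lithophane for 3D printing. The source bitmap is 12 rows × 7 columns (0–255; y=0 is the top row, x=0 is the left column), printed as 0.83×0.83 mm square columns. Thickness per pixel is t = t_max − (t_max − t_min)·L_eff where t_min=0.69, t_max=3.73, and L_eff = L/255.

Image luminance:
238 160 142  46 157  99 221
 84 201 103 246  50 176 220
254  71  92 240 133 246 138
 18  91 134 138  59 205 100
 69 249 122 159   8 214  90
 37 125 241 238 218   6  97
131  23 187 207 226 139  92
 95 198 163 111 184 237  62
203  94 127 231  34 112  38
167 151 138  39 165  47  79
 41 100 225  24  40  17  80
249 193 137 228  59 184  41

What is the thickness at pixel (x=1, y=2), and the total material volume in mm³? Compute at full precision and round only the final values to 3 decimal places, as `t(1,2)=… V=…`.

span = t_max - t_min = 3.73 - 0.69 = 3.040
L(1,2) = 71, L_eff = 71/255 = 0.278431
t(1,2) = 3.73 - 3.040·0.278431 = 2.884
Σt over all 12·7 pixels = 1143707/6375 ≈ 179.4050196
V = pitch²·Σt = 0.83²·1143707/6375 = 123.592

t(1,2)=2.884 V=123.592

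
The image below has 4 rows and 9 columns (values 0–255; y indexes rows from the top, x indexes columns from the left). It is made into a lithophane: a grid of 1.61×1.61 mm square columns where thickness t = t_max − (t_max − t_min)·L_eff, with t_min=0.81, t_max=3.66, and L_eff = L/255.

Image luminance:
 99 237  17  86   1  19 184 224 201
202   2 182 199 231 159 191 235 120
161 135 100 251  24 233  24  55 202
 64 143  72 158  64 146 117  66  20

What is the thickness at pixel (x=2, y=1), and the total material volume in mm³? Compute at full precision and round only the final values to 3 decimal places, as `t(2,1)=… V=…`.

span = t_max - t_min = 3.66 - 0.81 = 2.850
L(2,1) = 182, L_eff = 182/255 = 0.713725
t(2,1) = 3.66 - 2.850·0.713725 = 1.626
Σt over all 4·9 pixels = 80.08
V = pitch²·Σt = 1.61²·80.08 = 207.575

t(2,1)=1.626 V=207.575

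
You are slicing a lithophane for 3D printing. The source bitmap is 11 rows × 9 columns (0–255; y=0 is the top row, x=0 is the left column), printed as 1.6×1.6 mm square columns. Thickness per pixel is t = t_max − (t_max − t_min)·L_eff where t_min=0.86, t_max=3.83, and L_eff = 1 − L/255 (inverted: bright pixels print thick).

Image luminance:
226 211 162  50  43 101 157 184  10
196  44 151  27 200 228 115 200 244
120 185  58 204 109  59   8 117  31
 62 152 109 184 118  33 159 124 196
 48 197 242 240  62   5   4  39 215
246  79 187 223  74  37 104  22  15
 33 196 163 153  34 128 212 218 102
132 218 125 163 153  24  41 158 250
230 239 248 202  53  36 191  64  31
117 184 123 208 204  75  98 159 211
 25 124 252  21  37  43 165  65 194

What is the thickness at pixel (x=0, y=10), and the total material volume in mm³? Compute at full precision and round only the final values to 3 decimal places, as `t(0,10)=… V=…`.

t(0,10)=1.151 V=597.164

span = t_max - t_min = 3.83 - 0.86 = 2.970
L(0,10) = 25, L_eff = 1 - 25/255 = 0.901961 (inverted)
t(0,10) = 3.83 - 2.970·0.901961 = 1.151
Σt over all 11·9 pixels = 495693/2125 ≈ 233.2672941
V = pitch²·Σt = 1.6²·495693/2125 = 597.164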